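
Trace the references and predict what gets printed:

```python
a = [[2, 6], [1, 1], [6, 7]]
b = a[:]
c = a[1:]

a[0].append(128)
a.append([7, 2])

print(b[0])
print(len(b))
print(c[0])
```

Key concept: slice with nested mutation.
Step by step:
`a = [[2, 6], [1, 1], [6, 7]]` → a = [[2, 6], [1, 1], [6, 7]]
`b = a[:]` → b = [[2, 6], [1, 1], [6, 7]]
`c = a[1:]` → c = [[1, 1], [6, 7]]
`a[0].append(128)` → a = [[2, 6, 128], [1, 1], [6, 7]]; b = [[2, 6, 128], [1, 1], [6, 7]]
`a.append([7, 2])` → a = [[2, 6, 128], [1, 1], [6, 7], [7, 2]]
`print(b[0])` → prints [2, 6, 128]
`print(len(b))` → prints 3
`print(c[0])` → prints [1, 1]

Answer:
[2, 6, 128]
3
[1, 1]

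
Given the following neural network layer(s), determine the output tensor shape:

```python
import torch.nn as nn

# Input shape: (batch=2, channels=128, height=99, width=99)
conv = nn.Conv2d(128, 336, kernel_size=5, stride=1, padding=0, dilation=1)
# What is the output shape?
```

Input: (2, 128, 99, 99) -> Output: (2, 336, 95, 95)

Answer: (2, 336, 95, 95)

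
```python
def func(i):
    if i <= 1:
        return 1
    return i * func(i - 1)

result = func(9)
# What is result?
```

func(9) = 9 * 8 * 7 * 6 * 5 * 4 * 3 * 2 * 1 = 362880

Answer: 362880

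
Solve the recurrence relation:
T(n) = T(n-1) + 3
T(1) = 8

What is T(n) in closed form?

Unrolling: T(n) = T(1) + 3·(n-1) = 8 + 3(n-1) = 3n + 5.

Answer: T(n) = 3n + 5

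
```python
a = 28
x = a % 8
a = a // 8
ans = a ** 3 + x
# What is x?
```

Trace:
`a = 28` → a = 28
`x = a % 8` → x = 4
`a = a // 8` → a = 3
`ans = a ** 3 + x` → ans = 31
So x = 4

Answer: 4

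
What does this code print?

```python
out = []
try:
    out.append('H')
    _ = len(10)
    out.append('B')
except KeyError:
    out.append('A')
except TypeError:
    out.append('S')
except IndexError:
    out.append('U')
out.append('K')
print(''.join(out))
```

Execution trace: 'H' (try body) → 'S' (except TypeError) → 'K' (after the try/except). Output: HSK

Answer: HSK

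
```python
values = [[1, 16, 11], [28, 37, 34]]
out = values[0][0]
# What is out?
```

Trace:
`values = [[1, 16, 11], [28, 37, 34]]` → values = [[1, 16, 11], [28, 37, 34]]
`out = values[0][0]` → out = 1
So out = 1

Answer: 1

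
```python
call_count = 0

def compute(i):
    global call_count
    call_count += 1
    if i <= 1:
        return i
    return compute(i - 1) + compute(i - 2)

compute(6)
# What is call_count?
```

Calls(i) = 1 + Calls(i-1) + Calls(i-2); Calls(0)=Calls(1)=1. For i=6 this gives 25.

Answer: 25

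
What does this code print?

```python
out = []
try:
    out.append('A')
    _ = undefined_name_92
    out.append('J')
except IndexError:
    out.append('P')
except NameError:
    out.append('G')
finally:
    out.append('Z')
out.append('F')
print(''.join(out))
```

Execution trace: 'A' (try body) → 'G' (except NameError) → 'Z' (finally) → 'F' (after the try/except). Output: AGZF

Answer: AGZF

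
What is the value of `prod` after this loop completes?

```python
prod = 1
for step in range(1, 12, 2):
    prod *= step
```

Product of 1, 3, 5, ... up to 11
`prod` takes the values: 1 → 3 → 15 → 105 → 945 → 10395

Answer: 10395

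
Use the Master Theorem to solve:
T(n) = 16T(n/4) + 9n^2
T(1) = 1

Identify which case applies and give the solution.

a=16, b=4, f(n)=9n^2. log_4(16) = 2. Since c=2 = 2, Case 2 applies: T(n) = Θ(n^log_b(a) · log n) = O(n^2 log n).

Answer: O(n^2 log n) - Case 2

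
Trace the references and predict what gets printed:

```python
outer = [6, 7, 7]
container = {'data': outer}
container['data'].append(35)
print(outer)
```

Key concept: dict holds reference to list.
Step by step:
`outer = [6, 7, 7]` → outer = [6, 7, 7]
`container = {'data': outer}` → container = {'data': [6, 7, 7]}
`container['data'].append(35)` → outer = [6, 7, 7, 35]; container = {'data': [6, 7, 7, 35]}
`print(outer)` → prints [6, 7, 7, 35]

Answer: [6, 7, 7, 35]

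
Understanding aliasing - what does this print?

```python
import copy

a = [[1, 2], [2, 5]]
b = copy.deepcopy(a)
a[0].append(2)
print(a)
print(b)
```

Key concept: deep copy is fully independent.
Step by step:
`a = [[1, 2], [2, 5]]` → a = [[1, 2], [2, 5]]
`b = copy.deepcopy(a)` → b = [[1, 2], [2, 5]]
`a[0].append(2)` → a = [[1, 2, 2], [2, 5]]
`print(a)` → prints [[1, 2, 2], [2, 5]]
`print(b)` → prints [[1, 2], [2, 5]]

Answer:
[[1, 2, 2], [2, 5]]
[[1, 2], [2, 5]]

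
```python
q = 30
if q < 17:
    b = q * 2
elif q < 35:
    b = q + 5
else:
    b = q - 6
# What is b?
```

Trace:
`q = 30` → q = 30
`if q < 17: ...` → q < 17 is False, q < 35 is True → b = 35
So b = 35

Answer: 35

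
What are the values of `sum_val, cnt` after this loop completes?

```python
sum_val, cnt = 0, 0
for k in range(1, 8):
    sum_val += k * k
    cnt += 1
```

Sum of squares and count
`sum_val, cnt` takes the values: (0, 0) → (1, 0) → (1, 1) → (5, 1) → (5, 2) → (14, 2) → (14, 3) → (30, 3) → (30, 4) → (55, 4) → (55, 5) → (91, 5) → (91, 6) → (140, 6) → (140, 7)

Answer: 140, 7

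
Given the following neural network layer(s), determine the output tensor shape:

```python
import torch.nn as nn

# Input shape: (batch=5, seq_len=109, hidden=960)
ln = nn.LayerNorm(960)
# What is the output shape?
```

Input: (5, 109, 960) -> Output: (5, 109, 960)

Answer: (5, 109, 960)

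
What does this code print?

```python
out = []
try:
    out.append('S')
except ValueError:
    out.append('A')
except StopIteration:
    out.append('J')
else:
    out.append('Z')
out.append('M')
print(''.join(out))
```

Execution trace: 'S' (try body, no exception) → 'Z' (else) → 'M' (after the try/except). Output: SZM

Answer: SZM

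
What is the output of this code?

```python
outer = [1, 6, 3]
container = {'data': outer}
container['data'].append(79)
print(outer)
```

Key concept: dict holds reference to list.
Step by step:
`outer = [1, 6, 3]` → outer = [1, 6, 3]
`container = {'data': outer}` → container = {'data': [1, 6, 3]}
`container['data'].append(79)` → outer = [1, 6, 3, 79]; container = {'data': [1, 6, 3, 79]}
`print(outer)` → prints [1, 6, 3, 79]

Answer: [1, 6, 3, 79]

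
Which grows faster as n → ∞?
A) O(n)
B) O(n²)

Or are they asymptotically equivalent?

O(n) vs O(n²): Higher order terms dominate.

Answer: B) O(n²) grows faster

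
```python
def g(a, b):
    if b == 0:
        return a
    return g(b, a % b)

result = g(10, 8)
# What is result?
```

g(10, 8) -> g(8, 2) -> g(2, 0) -> 2

Answer: 2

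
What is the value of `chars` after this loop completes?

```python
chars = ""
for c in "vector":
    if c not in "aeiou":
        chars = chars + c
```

Remove vowels from 'vector'
`chars` takes the values: "" → "v" → "vc" → "vct" → "vctr"

Answer: "vctr"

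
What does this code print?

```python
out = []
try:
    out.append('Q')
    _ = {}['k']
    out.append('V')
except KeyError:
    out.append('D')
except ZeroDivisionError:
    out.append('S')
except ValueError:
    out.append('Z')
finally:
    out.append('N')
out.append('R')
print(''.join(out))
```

Execution trace: 'Q' (try body) → 'D' (except KeyError) → 'N' (finally) → 'R' (after the try/except). Output: QDNR

Answer: QDNR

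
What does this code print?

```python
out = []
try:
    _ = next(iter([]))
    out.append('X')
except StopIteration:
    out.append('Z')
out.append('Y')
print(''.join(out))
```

Execution trace: 'Z' (except StopIteration) → 'Y' (after the try/except). Output: ZY

Answer: ZY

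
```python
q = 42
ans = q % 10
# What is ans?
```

Trace:
`q = 42` → q = 42
`ans = q % 10` → ans = 2
So ans = 2

Answer: 2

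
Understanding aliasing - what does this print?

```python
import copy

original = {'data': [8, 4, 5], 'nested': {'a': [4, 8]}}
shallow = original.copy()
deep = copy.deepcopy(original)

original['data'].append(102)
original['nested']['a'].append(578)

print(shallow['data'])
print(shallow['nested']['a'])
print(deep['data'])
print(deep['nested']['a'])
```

Key concept: comparing shallow vs deep copy.
Step by step:
`original = {'data': [8, 4, 5], 'nested': {'a': [4, 8]}}` → original = {'data': [8, 4, 5], 'nested': {'a': [4, 8]}}
`shallow = original.copy()` → shallow = {'data': [8, 4, 5], 'nested': {'a': [4, 8]}}
`deep = copy.deepcopy(original)` → deep = {'data': [8, 4, 5], 'nested': {'a': [4, 8]}}
`original['data'].append(102)` → original = {'data': [8, 4, 5, 102], 'nested': {'a': [4, 8]}}; shallow = {'data': [8, 4, 5, 102], 'nested': {'a': [4, 8]}}
`original['nested']['a'].append(578)` → original = {'data': [8, 4, 5, 102], 'nested': {'a': [4, 8, 578]}}; shallow = {'data': [8, 4, 5, 102], 'nested': {'a': [4, 8, 578]}}
`print(shallow['data'])` → prints [8, 4, 5, 102]
`print(shallow['nested']['a'])` → prints [4, 8, 578]
`print(deep['data'])` → prints [8, 4, 5]
`print(deep['nested']['a'])` → prints [4, 8]

Answer:
[8, 4, 5, 102]
[4, 8, 578]
[8, 4, 5]
[4, 8]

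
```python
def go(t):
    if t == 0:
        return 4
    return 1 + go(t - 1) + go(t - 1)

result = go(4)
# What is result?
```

go(t) = 1 + 2·go(t-1), go(0)=4. Closed form: (4+1)·2^4 - 1 = 79.

Answer: 79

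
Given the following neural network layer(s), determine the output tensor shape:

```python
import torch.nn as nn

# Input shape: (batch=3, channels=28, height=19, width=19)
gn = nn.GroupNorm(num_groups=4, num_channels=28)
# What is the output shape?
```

Input: (3, 28, 19, 19) -> Output: (3, 28, 19, 19)

Answer: (3, 28, 19, 19)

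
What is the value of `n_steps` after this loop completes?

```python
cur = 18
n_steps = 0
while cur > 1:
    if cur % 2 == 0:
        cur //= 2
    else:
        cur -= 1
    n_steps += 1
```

Steps to reduce 18 to 1
`n_steps` takes the values: 0 → 1 → 2 → 3 → 4 → 5

Answer: 5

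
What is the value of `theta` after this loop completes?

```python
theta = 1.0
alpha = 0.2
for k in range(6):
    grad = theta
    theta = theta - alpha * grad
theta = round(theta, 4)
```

Gradient descent: w = 1.0 * (1 - 0.2)^6
`theta` takes the values: 1.0 → 0.8 → 0.64 → 0.512 → 0.4096 → 0.32768 → 0.262144 → 0.2621

Answer: 0.2621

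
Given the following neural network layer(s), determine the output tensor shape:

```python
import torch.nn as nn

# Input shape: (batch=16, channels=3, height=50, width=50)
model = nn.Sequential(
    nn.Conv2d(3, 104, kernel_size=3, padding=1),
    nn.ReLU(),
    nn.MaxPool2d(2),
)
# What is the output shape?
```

Input: (16, 3, 50, 50) -> after Conv2d: (16, 104, 50, 50) -> after ReLU: (16, 104, 50, 50) -> Output: (16, 104, 25, 25)

Answer: (16, 104, 25, 25)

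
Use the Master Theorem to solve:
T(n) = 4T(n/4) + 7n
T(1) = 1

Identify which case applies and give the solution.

a=4, b=4, f(n)=7n. log_4(4) = 1. Since c=1 = 1, Case 2 applies: T(n) = Θ(n^log_b(a) · log n) = O(n log n).

Answer: O(n log n) - Case 2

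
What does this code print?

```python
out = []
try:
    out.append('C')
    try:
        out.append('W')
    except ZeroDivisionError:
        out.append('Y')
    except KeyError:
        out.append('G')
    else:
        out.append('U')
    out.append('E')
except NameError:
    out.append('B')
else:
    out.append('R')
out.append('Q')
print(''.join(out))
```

Execution trace: 'C' (try body) → 'W' (inner try body, no exception) → 'U' (inner else) → 'E' (try body, no exception) → 'R' (else) → 'Q' (after the try/except). Output: CWUERQ

Answer: CWUERQ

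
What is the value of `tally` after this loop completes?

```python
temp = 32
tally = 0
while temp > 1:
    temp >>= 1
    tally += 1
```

Count right shifts until 1
`tally` takes the values: 0 → 1 → 2 → 3 → 4 → 5

Answer: 5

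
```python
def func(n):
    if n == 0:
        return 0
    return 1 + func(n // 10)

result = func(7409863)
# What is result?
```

Count of digits of 7409863: 7

Answer: 7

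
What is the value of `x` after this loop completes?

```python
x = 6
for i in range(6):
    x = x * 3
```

Multiply by 3, 6 times: 6 * 3^6 = 4374
`x` takes the values: 6 → 18 → 54 → 162 → 486 → 1458 → 4374

Answer: 4374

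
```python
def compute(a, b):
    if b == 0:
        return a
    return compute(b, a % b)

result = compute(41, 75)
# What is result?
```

compute(41, 75) -> compute(75, 41) -> compute(41, 34) -> compute(34, 7) -> compute(7, 6) -> compute(6, 1) -> compute(1, 0) -> 1

Answer: 1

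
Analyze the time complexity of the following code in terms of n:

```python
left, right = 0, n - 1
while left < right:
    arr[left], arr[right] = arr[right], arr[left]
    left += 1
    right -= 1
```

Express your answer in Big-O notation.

This is In-place array reversal. Time complexity: O(n).

Answer: O(n)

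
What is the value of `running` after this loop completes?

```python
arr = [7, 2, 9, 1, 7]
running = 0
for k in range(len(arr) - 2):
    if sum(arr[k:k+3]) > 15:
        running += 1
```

Count windows with sum > 15
`running` takes the values: 0 → 1 → 2

Answer: 2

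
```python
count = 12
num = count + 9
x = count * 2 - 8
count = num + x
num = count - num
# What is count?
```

Trace:
`count = 12` → count = 12
`num = count + 9` → num = 21
`x = count * 2 - 8` → x = 16
`count = num + x` → count = 37
`num = count - num` → num = 16
So count = 37

Answer: 37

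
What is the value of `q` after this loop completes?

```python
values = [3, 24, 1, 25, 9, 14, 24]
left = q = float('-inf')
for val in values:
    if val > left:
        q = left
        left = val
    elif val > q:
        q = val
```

Second largest (with repeats) in [3, 24, 1, 25, 9, 14, 24]
`q` takes the values: -inf → 3 → 24

Answer: 24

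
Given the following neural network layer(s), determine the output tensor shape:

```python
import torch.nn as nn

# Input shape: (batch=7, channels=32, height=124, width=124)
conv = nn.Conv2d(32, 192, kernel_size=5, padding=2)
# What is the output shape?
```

Input: (7, 32, 124, 124) -> Output: (7, 192, 124, 124)

Answer: (7, 192, 124, 124)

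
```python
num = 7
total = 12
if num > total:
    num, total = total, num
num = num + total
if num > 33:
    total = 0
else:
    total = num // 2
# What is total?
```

Trace:
`num = 7` → num = 7
`total = 12` → total = 12
`if num > total: ...` → num > total is False → no variable changes
`num = num + total` → num = 19
`if num > 33: ...` → num > 33 is False, take else branch → total = 9
So total = 9

Answer: 9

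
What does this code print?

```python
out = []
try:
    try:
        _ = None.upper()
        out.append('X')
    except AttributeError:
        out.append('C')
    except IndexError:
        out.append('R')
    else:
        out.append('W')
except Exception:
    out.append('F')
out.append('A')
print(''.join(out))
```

Execution trace: 'C' (inner except AttributeError) → 'A' (after the try/except). Output: CA

Answer: CA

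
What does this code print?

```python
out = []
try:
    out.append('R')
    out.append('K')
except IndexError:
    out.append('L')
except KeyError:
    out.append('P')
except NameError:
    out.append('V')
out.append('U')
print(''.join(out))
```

Execution trace: 'R' (try body) → 'K' (try body, no exception) → 'U' (after the try/except). Output: RKU

Answer: RKU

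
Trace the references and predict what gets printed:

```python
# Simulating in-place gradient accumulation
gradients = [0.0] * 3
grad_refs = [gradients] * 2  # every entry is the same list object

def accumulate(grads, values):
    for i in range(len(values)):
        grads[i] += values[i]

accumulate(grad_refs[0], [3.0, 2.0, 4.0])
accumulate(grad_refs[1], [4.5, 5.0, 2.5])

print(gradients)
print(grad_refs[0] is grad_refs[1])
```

Key concept: gradient accumulation aliasing.
Step by step:
`gradients = [0.0] * 3` → gradients = [0.0, 0.0, 0.0]
`grad_refs = [gradients] * 2` → grad_refs = [[0.0, 0.0, 0.0], [0.0, 0.0, 0.0]]
`accumulate(grad_refs[0], [3.0, 2.0, 4.0])` → gradients = [3.0, 2.0, 4.0]; grad_refs = [[3.0, 2.0, 4.0], [3.0, 2.0, 4.0]]
`accumulate(grad_refs[1], [4.5, 5.0, 2.5])` → gradients = [7.5, 7.0, 6.5]; grad_refs = [[7.5, 7.0, 6.5], [7.5, 7.0, 6.5]]
`print(gradients)` → prints [7.5, 7.0, 6.5]
`print(grad_refs[0] is grad_refs[1])` → prints True

Answer:
[7.5, 7.0, 6.5]
True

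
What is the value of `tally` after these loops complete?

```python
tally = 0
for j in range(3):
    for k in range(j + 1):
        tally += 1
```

Triangle: 1 + 2 + ... + 3
`tally` takes the values: 0 → 1 → 2 → 3 → 4 → 5 → 6

Answer: 6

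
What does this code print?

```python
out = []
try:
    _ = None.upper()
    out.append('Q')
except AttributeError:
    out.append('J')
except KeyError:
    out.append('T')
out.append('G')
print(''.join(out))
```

Execution trace: 'J' (except AttributeError) → 'G' (after the try/except). Output: JG

Answer: JG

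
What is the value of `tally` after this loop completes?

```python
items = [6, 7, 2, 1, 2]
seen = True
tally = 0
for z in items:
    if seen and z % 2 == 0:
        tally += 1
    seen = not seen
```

Count even values at even positions
`tally` takes the values: 0 → 1 → 2 → 3

Answer: 3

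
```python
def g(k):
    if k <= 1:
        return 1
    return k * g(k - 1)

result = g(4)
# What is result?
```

g(4) = 4 * 3 * 2 * 1 = 24

Answer: 24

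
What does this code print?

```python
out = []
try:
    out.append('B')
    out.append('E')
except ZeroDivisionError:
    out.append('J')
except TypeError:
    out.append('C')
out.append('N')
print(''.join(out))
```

Execution trace: 'B' (try body) → 'E' (try body, no exception) → 'N' (after the try/except). Output: BEN

Answer: BEN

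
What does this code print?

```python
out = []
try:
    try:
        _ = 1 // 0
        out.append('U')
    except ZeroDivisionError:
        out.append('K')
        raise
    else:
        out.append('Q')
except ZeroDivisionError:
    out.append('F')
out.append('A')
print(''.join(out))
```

Execution trace: 'K' (except ZeroDivisionError) → 'F' (outer except ZeroDivisionError) → 'A' (after the try/except). Output: KFA

Answer: KFA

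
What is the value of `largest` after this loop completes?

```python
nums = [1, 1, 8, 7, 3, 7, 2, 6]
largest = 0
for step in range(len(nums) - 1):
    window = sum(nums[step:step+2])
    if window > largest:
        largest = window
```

Max sum of 2-element window in [1, 1, 8, 7, 3, 7, 2, 6]
`largest` takes the values: 0 → 2 → 9 → 15

Answer: 15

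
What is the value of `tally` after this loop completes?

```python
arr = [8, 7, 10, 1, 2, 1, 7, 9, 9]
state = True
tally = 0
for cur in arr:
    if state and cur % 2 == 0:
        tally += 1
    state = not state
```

Count even values at even positions
`tally` takes the values: 0 → 1 → 2 → 3

Answer: 3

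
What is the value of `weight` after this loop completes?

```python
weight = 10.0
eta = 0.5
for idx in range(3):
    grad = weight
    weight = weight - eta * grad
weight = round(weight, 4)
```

Gradient descent: w = 10.0 * (1 - 0.5)^3
`weight` takes the values: 10.0 → 5.0 → 2.5 → 1.25

Answer: 1.25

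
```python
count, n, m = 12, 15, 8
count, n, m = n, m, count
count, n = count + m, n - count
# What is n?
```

Trace:
`count, n, m = 12, 15, 8` → count = 12; n = 15; m = 8
`count, n, m = n, m, count` → count = 15; n = 8; m = 12
`count, n = count + m, n - count` → count = 27; n = -7
So n = -7

Answer: -7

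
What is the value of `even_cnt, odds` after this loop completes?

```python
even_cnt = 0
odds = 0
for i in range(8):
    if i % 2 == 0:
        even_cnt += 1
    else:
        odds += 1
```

Count evens and odds in range(8)
`even_cnt, odds` takes the values: (0, 0) → (1, 0) → (1, 1) → (2, 1) → (2, 2) → (3, 2) → (3, 3) → (4, 3) → (4, 4)

Answer: 4, 4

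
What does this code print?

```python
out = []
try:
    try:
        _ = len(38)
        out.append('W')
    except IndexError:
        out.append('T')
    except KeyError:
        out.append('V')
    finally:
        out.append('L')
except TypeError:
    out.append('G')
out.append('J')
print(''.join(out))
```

Execution trace: 'L' (finally) → 'G' (outer except TypeError) → 'J' (after the try/except). Output: LGJ

Answer: LGJ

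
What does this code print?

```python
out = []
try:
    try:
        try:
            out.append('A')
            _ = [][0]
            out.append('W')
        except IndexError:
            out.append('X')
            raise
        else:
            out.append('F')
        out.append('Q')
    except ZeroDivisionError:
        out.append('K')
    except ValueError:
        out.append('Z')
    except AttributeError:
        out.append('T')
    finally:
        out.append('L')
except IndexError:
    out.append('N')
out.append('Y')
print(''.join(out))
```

Execution trace: 'A' (inner try body) → 'X' (inner except IndexError) → 'L' (finally) → 'N' (outer except IndexError) → 'Y' (after the try/except). Output: AXLNY

Answer: AXLNY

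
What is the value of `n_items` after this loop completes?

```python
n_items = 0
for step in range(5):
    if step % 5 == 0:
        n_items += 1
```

Count numbers divisible by 5 in range(5)
`n_items` takes the values: 0 → 1

Answer: 1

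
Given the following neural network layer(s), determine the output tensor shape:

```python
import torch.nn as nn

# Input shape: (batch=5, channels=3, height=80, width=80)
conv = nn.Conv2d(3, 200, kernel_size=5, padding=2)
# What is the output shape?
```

Input: (5, 3, 80, 80) -> Output: (5, 200, 80, 80)

Answer: (5, 200, 80, 80)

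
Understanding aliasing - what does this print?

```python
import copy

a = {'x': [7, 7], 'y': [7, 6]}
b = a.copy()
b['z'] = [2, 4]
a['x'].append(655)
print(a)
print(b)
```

Key concept: shallow copy of dict with mutable values.
Step by step:
`a = {'x': [7, 7], 'y': [7, 6]}` → a = {'x': [7, 7], 'y': [7, 6]}
`b = a.copy()` → b = {'x': [7, 7], 'y': [7, 6]}
`b['z'] = [2, 4]` → b = {'x': [7, 7], 'y': [7, 6], 'z': [2, 4]}
`a['x'].append(655)` → a = {'x': [7, 7, 655], 'y': [7, 6]}; b = {'x': [7, 7, 655], 'y': [7, 6], 'z': [2, 4]}
`print(a)` → prints {'x': [7, 7, 655], 'y': [7, 6]}
`print(b)` → prints {'x': [7, 7, 655], 'y': [7, 6], 'z': [2, 4]}

Answer:
{'x': [7, 7, 655], 'y': [7, 6]}
{'x': [7, 7, 655], 'y': [7, 6], 'z': [2, 4]}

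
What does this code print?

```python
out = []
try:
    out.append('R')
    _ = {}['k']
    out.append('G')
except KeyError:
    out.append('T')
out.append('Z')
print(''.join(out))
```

Execution trace: 'R' (try body) → 'T' (except KeyError) → 'Z' (after the try/except). Output: RTZ

Answer: RTZ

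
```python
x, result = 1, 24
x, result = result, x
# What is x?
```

Trace:
`x, result = 1, 24` → x = 1; result = 24
`x, result = result, x` → x = 24; result = 1
So x = 24

Answer: 24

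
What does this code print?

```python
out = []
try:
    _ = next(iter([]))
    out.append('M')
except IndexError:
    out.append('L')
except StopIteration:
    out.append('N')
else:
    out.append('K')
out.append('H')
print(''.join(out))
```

Execution trace: 'N' (except StopIteration) → 'H' (after the try/except). Output: NH

Answer: NH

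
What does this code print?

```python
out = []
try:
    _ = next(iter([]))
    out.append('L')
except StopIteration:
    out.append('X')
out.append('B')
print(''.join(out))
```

Execution trace: 'X' (except StopIteration) → 'B' (after the try/except). Output: XB

Answer: XB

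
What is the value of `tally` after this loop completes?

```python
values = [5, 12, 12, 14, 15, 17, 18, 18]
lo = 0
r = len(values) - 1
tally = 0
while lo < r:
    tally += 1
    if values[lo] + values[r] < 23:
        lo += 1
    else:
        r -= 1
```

Steps to find pair summing to 23
`tally` takes the values: 0 → 1 → 2 → 3 → 4 → 5 → 6 → 7

Answer: 7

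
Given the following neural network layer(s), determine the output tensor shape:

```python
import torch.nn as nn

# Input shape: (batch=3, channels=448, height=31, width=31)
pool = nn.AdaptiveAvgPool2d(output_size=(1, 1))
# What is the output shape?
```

Input: (3, 448, 31, 31) -> Output: (3, 448, 1, 1)

Answer: (3, 448, 1, 1)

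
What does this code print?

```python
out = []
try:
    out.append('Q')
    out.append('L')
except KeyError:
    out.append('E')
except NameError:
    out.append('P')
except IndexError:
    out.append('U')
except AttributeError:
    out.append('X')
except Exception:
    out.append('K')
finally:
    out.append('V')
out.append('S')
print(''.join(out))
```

Execution trace: 'Q' (try body) → 'L' (try body, no exception) → 'V' (finally) → 'S' (after the try/except). Output: QLVS

Answer: QLVS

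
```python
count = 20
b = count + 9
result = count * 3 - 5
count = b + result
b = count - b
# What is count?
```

Trace:
`count = 20` → count = 20
`b = count + 9` → b = 29
`result = count * 3 - 5` → result = 55
`count = b + result` → count = 84
`b = count - b` → b = 55
So count = 84

Answer: 84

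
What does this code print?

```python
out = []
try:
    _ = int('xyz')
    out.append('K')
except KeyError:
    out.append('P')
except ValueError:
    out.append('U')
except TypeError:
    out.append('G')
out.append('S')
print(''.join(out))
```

Execution trace: 'U' (except ValueError) → 'S' (after the try/except). Output: US

Answer: US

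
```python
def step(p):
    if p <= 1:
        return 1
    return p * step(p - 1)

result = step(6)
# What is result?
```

step(6) = 6 * 5 * 4 * 3 * 2 * 1 = 720

Answer: 720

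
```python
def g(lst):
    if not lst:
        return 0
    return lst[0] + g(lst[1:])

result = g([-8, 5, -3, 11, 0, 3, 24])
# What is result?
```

(-8) + 5 + (-3) + 11 + 0 + 3 + 24 + 0 = 32

Answer: 32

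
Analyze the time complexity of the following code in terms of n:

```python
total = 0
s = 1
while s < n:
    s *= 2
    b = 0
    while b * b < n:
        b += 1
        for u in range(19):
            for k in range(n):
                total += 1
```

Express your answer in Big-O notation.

Each loop level contributes: log n × √n × 1 × n. Multiplying the contributions gives O(n√n log n).

Answer: O(n√n log n)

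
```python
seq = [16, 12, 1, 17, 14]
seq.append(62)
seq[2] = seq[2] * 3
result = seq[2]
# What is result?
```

Trace:
`seq = [16, 12, 1, 17, 14]` → seq = [16, 12, 1, 17, 14]
`seq.append(62)` → seq = [16, 12, 1, 17, 14, 62]
`seq[2] = seq[2] * 3` → seq = [16, 12, 3, 17, 14, 62]
`result = seq[2]` → result = 3
So result = 3

Answer: 3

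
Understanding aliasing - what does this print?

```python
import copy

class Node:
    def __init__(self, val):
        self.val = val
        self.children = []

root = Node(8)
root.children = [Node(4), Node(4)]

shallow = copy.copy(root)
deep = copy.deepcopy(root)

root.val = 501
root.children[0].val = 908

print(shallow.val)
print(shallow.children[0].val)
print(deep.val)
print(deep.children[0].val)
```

Key concept: deep copy with custom objects.
Step by step:
`root = Node(8)` → root = Node(val=8, children=[])
`root.children = [Node(4), Node(4)]` → root = Node(val=8, children=[Node(val=4, children=[]), Node(val=4, children=[])])
`shallow = copy.copy(root)` → shallow = Node(val=8, children=[Node(val=4, children=[]), Node(val=4, children=[])])
`deep = copy.deepcopy(root)` → deep = Node(val=8, children=[Node(val=4, children=[]), Node(val=4, children=[])])
`root.val = 501` → root = Node(val=501, children=[Node(val=4, children=[]), Node(val=4, children=[])])
`root.children[0].val = 908` → root = Node(val=501, children=[Node(val=908, children=[]), Node(val=4, children=[])]); shallow = Node(val=8, children=[Node(val=908, children=[]), Node(val=4, children=[])])
`print(shallow.val)` → prints 8
`print(shallow.children[0].val)` → prints 908
`print(deep.val)` → prints 8
`print(deep.children[0].val)` → prints 4

Answer:
8
908
8
4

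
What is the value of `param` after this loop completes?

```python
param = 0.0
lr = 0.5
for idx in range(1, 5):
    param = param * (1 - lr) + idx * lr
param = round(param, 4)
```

Moving average with lr=0.5
`param` takes the values: 0.0 → 0.5 → 1.25 → 2.125 → 3.0625

Answer: 3.0625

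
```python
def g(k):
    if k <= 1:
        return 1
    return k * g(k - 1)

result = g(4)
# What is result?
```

g(4) = 4 * 3 * 2 * 1 = 24

Answer: 24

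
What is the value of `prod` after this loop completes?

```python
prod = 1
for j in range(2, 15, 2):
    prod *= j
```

Product of even numbers 2 to 14
`prod` takes the values: 1 → 2 → 8 → 48 → 384 → 3840 → 46080 → 645120

Answer: 645120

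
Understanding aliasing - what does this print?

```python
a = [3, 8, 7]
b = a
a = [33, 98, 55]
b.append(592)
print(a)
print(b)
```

Key concept: rebinding vs mutation: a is rebound to a new list, b still points at the original.
Step by step:
`a = [3, 8, 7]` → a = [3, 8, 7]
`b = a` → b = [3, 8, 7] (same object as a)
`a = [33, 98, 55]` → a = [33, 98, 55]
`b.append(592)` → b = [3, 8, 7, 592]
`print(a)` → prints [33, 98, 55]
`print(b)` → prints [3, 8, 7, 592]

Answer:
[33, 98, 55]
[3, 8, 7, 592]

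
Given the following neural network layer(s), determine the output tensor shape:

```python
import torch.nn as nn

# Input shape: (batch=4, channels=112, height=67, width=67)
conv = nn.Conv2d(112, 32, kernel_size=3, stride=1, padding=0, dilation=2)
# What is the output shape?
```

Input: (4, 112, 67, 67) -> Output: (4, 32, 63, 63)

Answer: (4, 32, 63, 63)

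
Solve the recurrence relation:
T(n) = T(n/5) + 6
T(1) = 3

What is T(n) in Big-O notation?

Each step divides n by 5 and adds 6. After log_5(n) steps we reach T(1)=3. So T(n) = 6·log_5(n) + 3 = O(log n).

Answer: O(log n)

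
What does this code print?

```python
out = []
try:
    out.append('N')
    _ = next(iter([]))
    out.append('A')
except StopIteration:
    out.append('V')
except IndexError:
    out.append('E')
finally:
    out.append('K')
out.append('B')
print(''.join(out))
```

Execution trace: 'N' (try body) → 'V' (except StopIteration) → 'K' (finally) → 'B' (after the try/except). Output: NVKB

Answer: NVKB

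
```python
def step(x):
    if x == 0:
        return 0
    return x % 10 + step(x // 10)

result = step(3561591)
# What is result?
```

Sum of digits of 3561591: 1 + 9 + 5 + 1 + 6 + 5 + 3 = 30

Answer: 30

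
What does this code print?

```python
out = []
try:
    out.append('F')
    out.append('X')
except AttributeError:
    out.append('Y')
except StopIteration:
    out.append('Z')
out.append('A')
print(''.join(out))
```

Execution trace: 'F' (try body) → 'X' (try body, no exception) → 'A' (after the try/except). Output: FXA

Answer: FXA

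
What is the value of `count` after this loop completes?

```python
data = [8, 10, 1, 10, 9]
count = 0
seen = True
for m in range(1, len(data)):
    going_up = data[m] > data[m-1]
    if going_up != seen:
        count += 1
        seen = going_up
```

Count direction changes in [8, 10, 1, 10, 9]
`count` takes the values: 0 → 1 → 2 → 3

Answer: 3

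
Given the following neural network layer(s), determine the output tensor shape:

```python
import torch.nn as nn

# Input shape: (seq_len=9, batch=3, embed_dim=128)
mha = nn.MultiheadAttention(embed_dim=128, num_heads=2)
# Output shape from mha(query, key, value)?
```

Input: (9, 3, 128) -> Output: (9, 3, 128)

Answer: (9, 3, 128)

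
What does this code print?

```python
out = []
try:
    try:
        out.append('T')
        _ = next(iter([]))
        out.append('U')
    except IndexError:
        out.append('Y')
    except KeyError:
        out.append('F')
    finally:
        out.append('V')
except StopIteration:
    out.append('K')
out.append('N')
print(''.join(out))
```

Execution trace: 'T' (try body) → 'V' (finally) → 'K' (outer except StopIteration) → 'N' (after the try/except). Output: TVKN

Answer: TVKN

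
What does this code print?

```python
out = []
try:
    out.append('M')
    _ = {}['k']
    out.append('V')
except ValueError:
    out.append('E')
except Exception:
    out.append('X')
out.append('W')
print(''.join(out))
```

Execution trace: 'M' (try body) → 'X' (except Exception) → 'W' (after the try/except). Output: MXW

Answer: MXW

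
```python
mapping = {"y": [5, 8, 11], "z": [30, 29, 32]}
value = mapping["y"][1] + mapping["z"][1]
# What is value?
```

Trace:
`mapping = {"y": [5, 8, 11], "z": [30, 29, 32]}` → mapping = {'y': [5, 8, 11], 'z': [30, 29, 32]}
`value = mapping["y"][1] + mapping["z"][1]` → value = 37
So value = 37

Answer: 37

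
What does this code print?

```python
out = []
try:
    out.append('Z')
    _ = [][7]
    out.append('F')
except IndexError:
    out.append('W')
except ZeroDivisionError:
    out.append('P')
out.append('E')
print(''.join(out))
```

Execution trace: 'Z' (try body) → 'W' (except IndexError) → 'E' (after the try/except). Output: ZWE

Answer: ZWE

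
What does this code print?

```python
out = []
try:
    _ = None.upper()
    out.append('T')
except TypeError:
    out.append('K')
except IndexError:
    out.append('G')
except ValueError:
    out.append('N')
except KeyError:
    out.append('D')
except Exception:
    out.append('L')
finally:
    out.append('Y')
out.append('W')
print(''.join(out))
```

Execution trace: 'L' (except Exception) → 'Y' (finally) → 'W' (after the try/except). Output: LYW

Answer: LYW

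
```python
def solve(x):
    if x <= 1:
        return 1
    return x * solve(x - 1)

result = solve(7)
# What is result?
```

solve(7) = 7 * 6 * 5 * 4 * 3 * 2 * 1 = 5040

Answer: 5040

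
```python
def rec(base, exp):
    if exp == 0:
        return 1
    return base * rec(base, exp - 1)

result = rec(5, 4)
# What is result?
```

rec(5, 4) = 5 * 5 * 5 * 5 = 625

Answer: 625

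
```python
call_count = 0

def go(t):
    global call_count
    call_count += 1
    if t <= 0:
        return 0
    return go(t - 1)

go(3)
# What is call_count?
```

Linear recursion stepping by 1: 4 calls from t=3 down to ≤0.

Answer: 4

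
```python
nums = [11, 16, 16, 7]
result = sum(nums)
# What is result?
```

Trace:
`nums = [11, 16, 16, 7]` → nums = [11, 16, 16, 7]
`result = sum(nums)` → result = 50
So result = 50

Answer: 50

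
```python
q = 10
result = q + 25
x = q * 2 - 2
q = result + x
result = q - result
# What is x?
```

Trace:
`q = 10` → q = 10
`result = q + 25` → result = 35
`x = q * 2 - 2` → x = 18
`q = result + x` → q = 53
`result = q - result` → result = 18
So x = 18

Answer: 18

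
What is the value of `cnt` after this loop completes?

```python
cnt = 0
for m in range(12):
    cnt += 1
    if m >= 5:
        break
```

Loop breaks when m reaches 5, cnt is 6
`cnt` takes the values: 0 → 1 → 2 → 3 → 4 → 5 → 6

Answer: 6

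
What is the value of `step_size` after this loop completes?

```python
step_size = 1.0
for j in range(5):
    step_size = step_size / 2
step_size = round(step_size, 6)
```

Halving LR 5 times: 1 / 2^5
`step_size` takes the values: 1.0 → 0.5 → 0.25 → 0.125 → 0.0625 → 0.03125

Answer: 0.03125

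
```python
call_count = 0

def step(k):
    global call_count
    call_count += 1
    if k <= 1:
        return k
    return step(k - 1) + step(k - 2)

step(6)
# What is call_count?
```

Calls(k) = 1 + Calls(k-1) + Calls(k-2); Calls(0)=Calls(1)=1. For k=6 this gives 25.

Answer: 25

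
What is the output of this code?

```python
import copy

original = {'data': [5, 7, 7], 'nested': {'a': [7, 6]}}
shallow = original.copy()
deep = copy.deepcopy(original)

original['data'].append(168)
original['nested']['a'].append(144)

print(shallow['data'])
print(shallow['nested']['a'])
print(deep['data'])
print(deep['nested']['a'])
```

Key concept: comparing shallow vs deep copy.
Step by step:
`original = {'data': [5, 7, 7], 'nested': {'a': [7, 6]}}` → original = {'data': [5, 7, 7], 'nested': {'a': [7, 6]}}
`shallow = original.copy()` → shallow = {'data': [5, 7, 7], 'nested': {'a': [7, 6]}}
`deep = copy.deepcopy(original)` → deep = {'data': [5, 7, 7], 'nested': {'a': [7, 6]}}
`original['data'].append(168)` → original = {'data': [5, 7, 7, 168], 'nested': {'a': [7, 6]}}; shallow = {'data': [5, 7, 7, 168], 'nested': {'a': [7, 6]}}
`original['nested']['a'].append(144)` → original = {'data': [5, 7, 7, 168], 'nested': {'a': [7, 6, 144]}}; shallow = {'data': [5, 7, 7, 168], 'nested': {'a': [7, 6, 144]}}
`print(shallow['data'])` → prints [5, 7, 7, 168]
`print(shallow['nested']['a'])` → prints [7, 6, 144]
`print(deep['data'])` → prints [5, 7, 7]
`print(deep['nested']['a'])` → prints [7, 6]

Answer:
[5, 7, 7, 168]
[7, 6, 144]
[5, 7, 7]
[7, 6]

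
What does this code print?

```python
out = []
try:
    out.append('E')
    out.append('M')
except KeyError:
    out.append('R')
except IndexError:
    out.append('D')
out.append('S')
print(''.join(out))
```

Execution trace: 'E' (try body) → 'M' (try body, no exception) → 'S' (after the try/except). Output: EMS

Answer: EMS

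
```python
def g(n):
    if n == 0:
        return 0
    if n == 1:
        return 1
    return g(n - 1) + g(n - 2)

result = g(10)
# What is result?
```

Build up from base cases: g(0)=0, g(1)=1, g(2)=1, g(3)=2, g(4)=3, g(5)=5, g(6)=8, ..., g(10)=55

Answer: 55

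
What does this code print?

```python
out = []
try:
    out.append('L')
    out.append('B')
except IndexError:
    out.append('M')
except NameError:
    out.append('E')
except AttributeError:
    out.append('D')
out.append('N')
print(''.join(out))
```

Execution trace: 'L' (try body) → 'B' (try body, no exception) → 'N' (after the try/except). Output: LBN

Answer: LBN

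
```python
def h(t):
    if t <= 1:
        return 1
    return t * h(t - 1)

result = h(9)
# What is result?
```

h(9) = 9 * 8 * 7 * 6 * 5 * 4 * 3 * 2 * 1 = 362880

Answer: 362880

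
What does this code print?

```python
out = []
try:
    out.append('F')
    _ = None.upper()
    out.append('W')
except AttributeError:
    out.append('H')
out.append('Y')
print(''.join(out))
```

Execution trace: 'F' (try body) → 'H' (except AttributeError) → 'Y' (after the try/except). Output: FHY

Answer: FHY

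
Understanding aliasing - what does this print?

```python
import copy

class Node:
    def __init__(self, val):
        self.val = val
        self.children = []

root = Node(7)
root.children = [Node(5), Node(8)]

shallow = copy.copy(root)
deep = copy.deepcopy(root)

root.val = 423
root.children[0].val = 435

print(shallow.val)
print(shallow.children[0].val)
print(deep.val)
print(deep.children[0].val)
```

Key concept: deep copy with custom objects.
Step by step:
`root = Node(7)` → root = Node(val=7, children=[])
`root.children = [Node(5), Node(8)]` → root = Node(val=7, children=[Node(val=5, children=[]), Node(val=8, children=[])])
`shallow = copy.copy(root)` → shallow = Node(val=7, children=[Node(val=5, children=[]), Node(val=8, children=[])])
`deep = copy.deepcopy(root)` → deep = Node(val=7, children=[Node(val=5, children=[]), Node(val=8, children=[])])
`root.val = 423` → root = Node(val=423, children=[Node(val=5, children=[]), Node(val=8, children=[])])
`root.children[0].val = 435` → root = Node(val=423, children=[Node(val=435, children=[]), Node(val=8, children=[])]); shallow = Node(val=7, children=[Node(val=435, children=[]), Node(val=8, children=[])])
`print(shallow.val)` → prints 7
`print(shallow.children[0].val)` → prints 435
`print(deep.val)` → prints 7
`print(deep.children[0].val)` → prints 5

Answer:
7
435
7
5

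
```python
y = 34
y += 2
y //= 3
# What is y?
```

Trace:
`y = 34` → y = 34
`y += 2` → y = 36
`y //= 3` → y = 12
So y = 12

Answer: 12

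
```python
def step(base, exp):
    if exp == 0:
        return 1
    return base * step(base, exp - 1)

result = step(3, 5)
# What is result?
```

step(3, 5) = 3 * 3 * 3 * 3 * 3 = 243

Answer: 243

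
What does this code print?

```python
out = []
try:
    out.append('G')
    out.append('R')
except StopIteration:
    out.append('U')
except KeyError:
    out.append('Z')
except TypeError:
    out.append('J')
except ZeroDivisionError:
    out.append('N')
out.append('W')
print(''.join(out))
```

Execution trace: 'G' (try body) → 'R' (try body, no exception) → 'W' (after the try/except). Output: GRW

Answer: GRW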